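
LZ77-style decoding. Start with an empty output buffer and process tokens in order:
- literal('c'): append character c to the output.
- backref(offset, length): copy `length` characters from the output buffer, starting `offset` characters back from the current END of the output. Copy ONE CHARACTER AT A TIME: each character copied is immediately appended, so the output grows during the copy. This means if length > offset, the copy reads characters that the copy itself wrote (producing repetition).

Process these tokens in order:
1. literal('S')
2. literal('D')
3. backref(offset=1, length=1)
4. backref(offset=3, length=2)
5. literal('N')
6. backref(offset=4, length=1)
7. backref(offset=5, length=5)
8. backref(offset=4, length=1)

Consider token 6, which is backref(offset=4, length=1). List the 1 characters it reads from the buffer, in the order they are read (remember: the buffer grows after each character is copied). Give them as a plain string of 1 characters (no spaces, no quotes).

Token 1: literal('S'). Output: "S"
Token 2: literal('D'). Output: "SD"
Token 3: backref(off=1, len=1). Copied 'D' from pos 1. Output: "SDD"
Token 4: backref(off=3, len=2). Copied 'SD' from pos 0. Output: "SDDSD"
Token 5: literal('N'). Output: "SDDSDN"
Token 6: backref(off=4, len=1). Buffer before: "SDDSDN" (len 6)
  byte 1: read out[2]='D', append. Buffer now: "SDDSDND"

Answer: D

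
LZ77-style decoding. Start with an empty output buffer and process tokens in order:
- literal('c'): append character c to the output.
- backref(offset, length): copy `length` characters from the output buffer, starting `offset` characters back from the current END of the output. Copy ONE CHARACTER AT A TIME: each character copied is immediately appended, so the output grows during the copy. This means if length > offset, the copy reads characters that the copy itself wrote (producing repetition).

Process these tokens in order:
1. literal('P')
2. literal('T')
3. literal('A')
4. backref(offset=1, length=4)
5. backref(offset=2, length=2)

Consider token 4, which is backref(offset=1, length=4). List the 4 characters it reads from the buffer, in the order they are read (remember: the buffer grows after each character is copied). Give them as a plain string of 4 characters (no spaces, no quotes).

Token 1: literal('P'). Output: "P"
Token 2: literal('T'). Output: "PT"
Token 3: literal('A'). Output: "PTA"
Token 4: backref(off=1, len=4). Buffer before: "PTA" (len 3)
  byte 1: read out[2]='A', append. Buffer now: "PTAA"
  byte 2: read out[3]='A', append. Buffer now: "PTAAA"
  byte 3: read out[4]='A', append. Buffer now: "PTAAAA"
  byte 4: read out[5]='A', append. Buffer now: "PTAAAAA"

Answer: AAAA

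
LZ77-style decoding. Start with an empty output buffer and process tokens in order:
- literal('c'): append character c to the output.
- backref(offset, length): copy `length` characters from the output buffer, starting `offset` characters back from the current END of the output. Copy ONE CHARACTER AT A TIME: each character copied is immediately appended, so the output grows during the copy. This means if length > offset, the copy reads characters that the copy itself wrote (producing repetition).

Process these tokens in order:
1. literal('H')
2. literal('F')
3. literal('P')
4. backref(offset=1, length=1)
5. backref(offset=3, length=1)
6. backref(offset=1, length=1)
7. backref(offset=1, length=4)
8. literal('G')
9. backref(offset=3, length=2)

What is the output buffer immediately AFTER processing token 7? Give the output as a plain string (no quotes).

Token 1: literal('H'). Output: "H"
Token 2: literal('F'). Output: "HF"
Token 3: literal('P'). Output: "HFP"
Token 4: backref(off=1, len=1). Copied 'P' from pos 2. Output: "HFPP"
Token 5: backref(off=3, len=1). Copied 'F' from pos 1. Output: "HFPPF"
Token 6: backref(off=1, len=1). Copied 'F' from pos 4. Output: "HFPPFF"
Token 7: backref(off=1, len=4) (overlapping!). Copied 'FFFF' from pos 5. Output: "HFPPFFFFFF"

Answer: HFPPFFFFFF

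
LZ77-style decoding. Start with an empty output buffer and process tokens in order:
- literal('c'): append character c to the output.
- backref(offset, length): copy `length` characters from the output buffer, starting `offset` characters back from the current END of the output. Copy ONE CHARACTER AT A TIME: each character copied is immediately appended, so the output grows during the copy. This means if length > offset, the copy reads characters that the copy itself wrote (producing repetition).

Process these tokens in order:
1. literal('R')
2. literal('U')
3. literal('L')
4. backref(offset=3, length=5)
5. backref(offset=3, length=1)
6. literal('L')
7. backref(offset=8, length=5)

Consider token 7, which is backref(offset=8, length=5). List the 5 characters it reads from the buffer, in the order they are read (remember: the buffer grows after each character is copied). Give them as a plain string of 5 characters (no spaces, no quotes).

Answer: LRULR

Derivation:
Token 1: literal('R'). Output: "R"
Token 2: literal('U'). Output: "RU"
Token 3: literal('L'). Output: "RUL"
Token 4: backref(off=3, len=5) (overlapping!). Copied 'RULRU' from pos 0. Output: "RULRULRU"
Token 5: backref(off=3, len=1). Copied 'L' from pos 5. Output: "RULRULRUL"
Token 6: literal('L'). Output: "RULRULRULL"
Token 7: backref(off=8, len=5). Buffer before: "RULRULRULL" (len 10)
  byte 1: read out[2]='L', append. Buffer now: "RULRULRULLL"
  byte 2: read out[3]='R', append. Buffer now: "RULRULRULLLR"
  byte 3: read out[4]='U', append. Buffer now: "RULRULRULLLRU"
  byte 4: read out[5]='L', append. Buffer now: "RULRULRULLLRUL"
  byte 5: read out[6]='R', append. Buffer now: "RULRULRULLLRULR"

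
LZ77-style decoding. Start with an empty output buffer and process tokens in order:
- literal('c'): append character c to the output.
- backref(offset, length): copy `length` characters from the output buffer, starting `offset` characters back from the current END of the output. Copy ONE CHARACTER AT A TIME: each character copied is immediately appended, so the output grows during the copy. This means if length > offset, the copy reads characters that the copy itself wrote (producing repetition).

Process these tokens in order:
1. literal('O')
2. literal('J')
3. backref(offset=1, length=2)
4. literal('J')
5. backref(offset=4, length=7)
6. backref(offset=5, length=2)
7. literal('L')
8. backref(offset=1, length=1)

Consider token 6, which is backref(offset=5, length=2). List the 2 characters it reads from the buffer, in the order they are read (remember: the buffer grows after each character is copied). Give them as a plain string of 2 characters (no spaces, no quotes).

Answer: JJ

Derivation:
Token 1: literal('O'). Output: "O"
Token 2: literal('J'). Output: "OJ"
Token 3: backref(off=1, len=2) (overlapping!). Copied 'JJ' from pos 1. Output: "OJJJ"
Token 4: literal('J'). Output: "OJJJJ"
Token 5: backref(off=4, len=7) (overlapping!). Copied 'JJJJJJJ' from pos 1. Output: "OJJJJJJJJJJJ"
Token 6: backref(off=5, len=2). Buffer before: "OJJJJJJJJJJJ" (len 12)
  byte 1: read out[7]='J', append. Buffer now: "OJJJJJJJJJJJJ"
  byte 2: read out[8]='J', append. Buffer now: "OJJJJJJJJJJJJJ"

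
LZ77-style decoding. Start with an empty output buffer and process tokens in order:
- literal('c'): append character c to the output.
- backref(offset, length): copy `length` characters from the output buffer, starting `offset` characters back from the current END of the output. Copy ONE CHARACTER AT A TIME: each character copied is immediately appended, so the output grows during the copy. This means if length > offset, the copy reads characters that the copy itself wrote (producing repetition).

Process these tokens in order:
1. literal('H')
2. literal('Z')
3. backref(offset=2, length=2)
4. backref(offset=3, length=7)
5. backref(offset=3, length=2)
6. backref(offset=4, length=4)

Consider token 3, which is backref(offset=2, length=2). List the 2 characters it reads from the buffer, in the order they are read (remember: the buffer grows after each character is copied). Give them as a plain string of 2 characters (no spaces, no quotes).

Token 1: literal('H'). Output: "H"
Token 2: literal('Z'). Output: "HZ"
Token 3: backref(off=2, len=2). Buffer before: "HZ" (len 2)
  byte 1: read out[0]='H', append. Buffer now: "HZH"
  byte 2: read out[1]='Z', append. Buffer now: "HZHZ"

Answer: HZ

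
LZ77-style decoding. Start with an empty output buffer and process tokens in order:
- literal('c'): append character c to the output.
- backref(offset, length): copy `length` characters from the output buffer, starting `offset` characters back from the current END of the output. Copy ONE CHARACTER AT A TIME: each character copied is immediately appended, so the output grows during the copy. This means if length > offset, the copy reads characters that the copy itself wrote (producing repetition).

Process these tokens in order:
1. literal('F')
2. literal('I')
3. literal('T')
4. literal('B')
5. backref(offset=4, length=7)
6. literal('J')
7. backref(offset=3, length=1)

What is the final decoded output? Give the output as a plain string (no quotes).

Answer: FITBFITBFITJI

Derivation:
Token 1: literal('F'). Output: "F"
Token 2: literal('I'). Output: "FI"
Token 3: literal('T'). Output: "FIT"
Token 4: literal('B'). Output: "FITB"
Token 5: backref(off=4, len=7) (overlapping!). Copied 'FITBFIT' from pos 0. Output: "FITBFITBFIT"
Token 6: literal('J'). Output: "FITBFITBFITJ"
Token 7: backref(off=3, len=1). Copied 'I' from pos 9. Output: "FITBFITBFITJI"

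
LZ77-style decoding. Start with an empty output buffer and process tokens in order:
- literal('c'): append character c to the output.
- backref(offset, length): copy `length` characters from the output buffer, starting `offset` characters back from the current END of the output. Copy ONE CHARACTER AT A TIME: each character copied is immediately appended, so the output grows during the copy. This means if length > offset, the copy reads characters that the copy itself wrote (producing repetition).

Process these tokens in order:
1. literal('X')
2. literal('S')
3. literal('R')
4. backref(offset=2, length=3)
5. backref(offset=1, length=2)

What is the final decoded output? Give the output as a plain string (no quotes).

Token 1: literal('X'). Output: "X"
Token 2: literal('S'). Output: "XS"
Token 3: literal('R'). Output: "XSR"
Token 4: backref(off=2, len=3) (overlapping!). Copied 'SRS' from pos 1. Output: "XSRSRS"
Token 5: backref(off=1, len=2) (overlapping!). Copied 'SS' from pos 5. Output: "XSRSRSSS"

Answer: XSRSRSSS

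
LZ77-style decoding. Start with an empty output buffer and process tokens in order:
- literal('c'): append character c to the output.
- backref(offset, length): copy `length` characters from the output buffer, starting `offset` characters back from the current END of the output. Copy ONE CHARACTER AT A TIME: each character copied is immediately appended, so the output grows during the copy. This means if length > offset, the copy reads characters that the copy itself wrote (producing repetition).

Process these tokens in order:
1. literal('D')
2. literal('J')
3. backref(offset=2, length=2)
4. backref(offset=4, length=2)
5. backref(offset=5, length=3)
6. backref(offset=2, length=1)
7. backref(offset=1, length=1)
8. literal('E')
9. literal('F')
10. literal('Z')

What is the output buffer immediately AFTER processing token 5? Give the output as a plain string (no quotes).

Token 1: literal('D'). Output: "D"
Token 2: literal('J'). Output: "DJ"
Token 3: backref(off=2, len=2). Copied 'DJ' from pos 0. Output: "DJDJ"
Token 4: backref(off=4, len=2). Copied 'DJ' from pos 0. Output: "DJDJDJ"
Token 5: backref(off=5, len=3). Copied 'JDJ' from pos 1. Output: "DJDJDJJDJ"

Answer: DJDJDJJDJ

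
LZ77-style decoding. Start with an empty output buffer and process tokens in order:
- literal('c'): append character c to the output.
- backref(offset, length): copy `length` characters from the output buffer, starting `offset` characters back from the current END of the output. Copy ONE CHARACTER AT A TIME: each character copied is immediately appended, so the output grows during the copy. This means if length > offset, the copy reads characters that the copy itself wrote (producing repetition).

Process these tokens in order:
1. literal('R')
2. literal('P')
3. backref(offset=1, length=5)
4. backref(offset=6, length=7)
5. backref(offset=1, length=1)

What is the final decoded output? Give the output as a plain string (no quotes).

Token 1: literal('R'). Output: "R"
Token 2: literal('P'). Output: "RP"
Token 3: backref(off=1, len=5) (overlapping!). Copied 'PPPPP' from pos 1. Output: "RPPPPPP"
Token 4: backref(off=6, len=7) (overlapping!). Copied 'PPPPPPP' from pos 1. Output: "RPPPPPPPPPPPPP"
Token 5: backref(off=1, len=1). Copied 'P' from pos 13. Output: "RPPPPPPPPPPPPPP"

Answer: RPPPPPPPPPPPPPP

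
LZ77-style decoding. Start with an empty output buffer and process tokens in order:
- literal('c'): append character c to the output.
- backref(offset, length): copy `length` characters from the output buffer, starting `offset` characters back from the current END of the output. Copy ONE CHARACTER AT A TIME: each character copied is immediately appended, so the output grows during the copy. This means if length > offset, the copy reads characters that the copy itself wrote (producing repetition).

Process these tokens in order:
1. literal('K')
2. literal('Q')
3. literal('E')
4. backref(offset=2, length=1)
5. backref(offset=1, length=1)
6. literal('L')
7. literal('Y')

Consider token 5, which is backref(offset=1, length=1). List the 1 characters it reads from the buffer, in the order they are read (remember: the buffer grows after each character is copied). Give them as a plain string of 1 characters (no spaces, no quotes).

Answer: Q

Derivation:
Token 1: literal('K'). Output: "K"
Token 2: literal('Q'). Output: "KQ"
Token 3: literal('E'). Output: "KQE"
Token 4: backref(off=2, len=1). Copied 'Q' from pos 1. Output: "KQEQ"
Token 5: backref(off=1, len=1). Buffer before: "KQEQ" (len 4)
  byte 1: read out[3]='Q', append. Buffer now: "KQEQQ"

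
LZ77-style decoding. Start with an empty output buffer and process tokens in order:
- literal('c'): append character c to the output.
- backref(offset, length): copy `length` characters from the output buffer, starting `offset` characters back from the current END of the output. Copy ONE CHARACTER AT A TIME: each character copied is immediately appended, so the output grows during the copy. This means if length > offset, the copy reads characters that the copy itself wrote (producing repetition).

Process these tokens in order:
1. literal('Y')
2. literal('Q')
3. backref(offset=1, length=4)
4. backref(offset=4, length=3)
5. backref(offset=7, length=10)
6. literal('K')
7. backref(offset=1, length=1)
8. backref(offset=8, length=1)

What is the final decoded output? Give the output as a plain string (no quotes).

Token 1: literal('Y'). Output: "Y"
Token 2: literal('Q'). Output: "YQ"
Token 3: backref(off=1, len=4) (overlapping!). Copied 'QQQQ' from pos 1. Output: "YQQQQQ"
Token 4: backref(off=4, len=3). Copied 'QQQ' from pos 2. Output: "YQQQQQQQQ"
Token 5: backref(off=7, len=10) (overlapping!). Copied 'QQQQQQQQQQ' from pos 2. Output: "YQQQQQQQQQQQQQQQQQQ"
Token 6: literal('K'). Output: "YQQQQQQQQQQQQQQQQQQK"
Token 7: backref(off=1, len=1). Copied 'K' from pos 19. Output: "YQQQQQQQQQQQQQQQQQQKK"
Token 8: backref(off=8, len=1). Copied 'Q' from pos 13. Output: "YQQQQQQQQQQQQQQQQQQKKQ"

Answer: YQQQQQQQQQQQQQQQQQQKKQ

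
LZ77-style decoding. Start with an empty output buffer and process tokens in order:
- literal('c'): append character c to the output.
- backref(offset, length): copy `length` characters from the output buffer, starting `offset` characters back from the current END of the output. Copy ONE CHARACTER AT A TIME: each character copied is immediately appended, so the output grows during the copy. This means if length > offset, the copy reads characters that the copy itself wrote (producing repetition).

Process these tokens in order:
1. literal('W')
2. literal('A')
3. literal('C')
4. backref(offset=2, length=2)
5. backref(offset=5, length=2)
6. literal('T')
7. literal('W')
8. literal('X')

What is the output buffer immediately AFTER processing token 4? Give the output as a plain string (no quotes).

Answer: WACAC

Derivation:
Token 1: literal('W'). Output: "W"
Token 2: literal('A'). Output: "WA"
Token 3: literal('C'). Output: "WAC"
Token 4: backref(off=2, len=2). Copied 'AC' from pos 1. Output: "WACAC"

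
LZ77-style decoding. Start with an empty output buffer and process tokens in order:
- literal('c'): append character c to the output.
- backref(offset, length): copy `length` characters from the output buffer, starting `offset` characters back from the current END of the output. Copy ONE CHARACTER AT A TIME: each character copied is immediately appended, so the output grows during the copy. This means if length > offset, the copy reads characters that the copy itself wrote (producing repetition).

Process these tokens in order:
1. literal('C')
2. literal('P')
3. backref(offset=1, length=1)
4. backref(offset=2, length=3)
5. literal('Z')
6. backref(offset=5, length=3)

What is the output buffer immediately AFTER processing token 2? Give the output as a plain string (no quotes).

Token 1: literal('C'). Output: "C"
Token 2: literal('P'). Output: "CP"

Answer: CP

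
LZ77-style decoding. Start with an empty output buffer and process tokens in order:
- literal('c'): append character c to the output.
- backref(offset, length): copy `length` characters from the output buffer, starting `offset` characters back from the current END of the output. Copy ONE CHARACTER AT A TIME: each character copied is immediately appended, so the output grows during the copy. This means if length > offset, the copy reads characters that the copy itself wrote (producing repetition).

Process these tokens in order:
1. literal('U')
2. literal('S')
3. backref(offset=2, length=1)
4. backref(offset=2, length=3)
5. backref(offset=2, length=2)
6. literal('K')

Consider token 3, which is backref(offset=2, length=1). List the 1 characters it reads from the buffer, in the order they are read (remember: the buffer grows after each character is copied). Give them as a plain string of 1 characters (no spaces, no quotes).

Token 1: literal('U'). Output: "U"
Token 2: literal('S'). Output: "US"
Token 3: backref(off=2, len=1). Buffer before: "US" (len 2)
  byte 1: read out[0]='U', append. Buffer now: "USU"

Answer: U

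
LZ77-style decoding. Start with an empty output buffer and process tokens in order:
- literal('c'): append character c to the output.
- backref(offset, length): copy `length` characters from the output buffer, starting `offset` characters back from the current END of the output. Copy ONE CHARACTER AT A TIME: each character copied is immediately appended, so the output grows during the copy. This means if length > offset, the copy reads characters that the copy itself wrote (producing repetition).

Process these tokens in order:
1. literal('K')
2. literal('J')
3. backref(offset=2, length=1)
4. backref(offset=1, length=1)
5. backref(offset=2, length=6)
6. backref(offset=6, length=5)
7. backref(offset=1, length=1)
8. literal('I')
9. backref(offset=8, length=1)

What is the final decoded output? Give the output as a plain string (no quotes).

Answer: KJKKKKKKKKKKKKKKIK

Derivation:
Token 1: literal('K'). Output: "K"
Token 2: literal('J'). Output: "KJ"
Token 3: backref(off=2, len=1). Copied 'K' from pos 0. Output: "KJK"
Token 4: backref(off=1, len=1). Copied 'K' from pos 2. Output: "KJKK"
Token 5: backref(off=2, len=6) (overlapping!). Copied 'KKKKKK' from pos 2. Output: "KJKKKKKKKK"
Token 6: backref(off=6, len=5). Copied 'KKKKK' from pos 4. Output: "KJKKKKKKKKKKKKK"
Token 7: backref(off=1, len=1). Copied 'K' from pos 14. Output: "KJKKKKKKKKKKKKKK"
Token 8: literal('I'). Output: "KJKKKKKKKKKKKKKKI"
Token 9: backref(off=8, len=1). Copied 'K' from pos 9. Output: "KJKKKKKKKKKKKKKKIK"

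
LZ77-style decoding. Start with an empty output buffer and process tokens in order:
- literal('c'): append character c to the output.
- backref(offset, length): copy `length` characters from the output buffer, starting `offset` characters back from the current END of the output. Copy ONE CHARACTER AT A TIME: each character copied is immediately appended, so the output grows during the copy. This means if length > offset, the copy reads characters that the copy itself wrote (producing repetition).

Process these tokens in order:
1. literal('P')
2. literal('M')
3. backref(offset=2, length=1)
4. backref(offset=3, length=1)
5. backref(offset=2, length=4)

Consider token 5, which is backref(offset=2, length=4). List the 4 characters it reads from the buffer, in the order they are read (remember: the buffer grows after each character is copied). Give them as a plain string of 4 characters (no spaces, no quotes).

Answer: PPPP

Derivation:
Token 1: literal('P'). Output: "P"
Token 2: literal('M'). Output: "PM"
Token 3: backref(off=2, len=1). Copied 'P' from pos 0. Output: "PMP"
Token 4: backref(off=3, len=1). Copied 'P' from pos 0. Output: "PMPP"
Token 5: backref(off=2, len=4). Buffer before: "PMPP" (len 4)
  byte 1: read out[2]='P', append. Buffer now: "PMPPP"
  byte 2: read out[3]='P', append. Buffer now: "PMPPPP"
  byte 3: read out[4]='P', append. Buffer now: "PMPPPPP"
  byte 4: read out[5]='P', append. Buffer now: "PMPPPPPP"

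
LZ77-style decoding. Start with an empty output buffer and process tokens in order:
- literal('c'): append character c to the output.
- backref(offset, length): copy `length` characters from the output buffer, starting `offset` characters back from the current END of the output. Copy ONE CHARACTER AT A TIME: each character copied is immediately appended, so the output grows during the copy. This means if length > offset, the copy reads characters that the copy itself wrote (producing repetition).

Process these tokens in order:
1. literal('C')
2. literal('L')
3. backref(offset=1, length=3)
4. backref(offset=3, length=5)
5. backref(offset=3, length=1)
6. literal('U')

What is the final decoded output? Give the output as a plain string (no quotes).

Answer: CLLLLLLLLLLU

Derivation:
Token 1: literal('C'). Output: "C"
Token 2: literal('L'). Output: "CL"
Token 3: backref(off=1, len=3) (overlapping!). Copied 'LLL' from pos 1. Output: "CLLLL"
Token 4: backref(off=3, len=5) (overlapping!). Copied 'LLLLL' from pos 2. Output: "CLLLLLLLLL"
Token 5: backref(off=3, len=1). Copied 'L' from pos 7. Output: "CLLLLLLLLLL"
Token 6: literal('U'). Output: "CLLLLLLLLLLU"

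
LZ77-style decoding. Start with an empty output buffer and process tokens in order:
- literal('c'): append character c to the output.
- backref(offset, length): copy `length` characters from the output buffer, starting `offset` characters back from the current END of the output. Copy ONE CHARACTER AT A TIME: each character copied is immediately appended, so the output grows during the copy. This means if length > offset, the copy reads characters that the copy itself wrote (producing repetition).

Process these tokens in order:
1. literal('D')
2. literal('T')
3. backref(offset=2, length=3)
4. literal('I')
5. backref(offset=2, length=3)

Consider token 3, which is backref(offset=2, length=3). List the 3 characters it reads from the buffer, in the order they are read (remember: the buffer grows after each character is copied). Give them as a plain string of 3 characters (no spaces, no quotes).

Token 1: literal('D'). Output: "D"
Token 2: literal('T'). Output: "DT"
Token 3: backref(off=2, len=3). Buffer before: "DT" (len 2)
  byte 1: read out[0]='D', append. Buffer now: "DTD"
  byte 2: read out[1]='T', append. Buffer now: "DTDT"
  byte 3: read out[2]='D', append. Buffer now: "DTDTD"

Answer: DTD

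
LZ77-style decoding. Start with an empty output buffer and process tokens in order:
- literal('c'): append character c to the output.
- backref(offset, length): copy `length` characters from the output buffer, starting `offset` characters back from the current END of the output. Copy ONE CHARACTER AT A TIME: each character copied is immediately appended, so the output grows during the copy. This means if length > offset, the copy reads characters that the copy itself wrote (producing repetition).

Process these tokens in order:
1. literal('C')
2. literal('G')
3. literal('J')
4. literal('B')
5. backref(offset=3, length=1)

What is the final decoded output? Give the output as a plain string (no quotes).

Token 1: literal('C'). Output: "C"
Token 2: literal('G'). Output: "CG"
Token 3: literal('J'). Output: "CGJ"
Token 4: literal('B'). Output: "CGJB"
Token 5: backref(off=3, len=1). Copied 'G' from pos 1. Output: "CGJBG"

Answer: CGJBG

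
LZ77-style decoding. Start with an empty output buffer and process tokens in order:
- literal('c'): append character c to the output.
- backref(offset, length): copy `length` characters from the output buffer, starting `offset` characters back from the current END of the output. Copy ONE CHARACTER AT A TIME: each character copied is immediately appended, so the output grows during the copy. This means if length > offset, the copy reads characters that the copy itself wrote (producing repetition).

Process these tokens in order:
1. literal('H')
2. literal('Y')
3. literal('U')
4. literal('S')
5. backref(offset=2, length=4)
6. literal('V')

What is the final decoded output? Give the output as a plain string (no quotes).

Answer: HYUSUSUSV

Derivation:
Token 1: literal('H'). Output: "H"
Token 2: literal('Y'). Output: "HY"
Token 3: literal('U'). Output: "HYU"
Token 4: literal('S'). Output: "HYUS"
Token 5: backref(off=2, len=4) (overlapping!). Copied 'USUS' from pos 2. Output: "HYUSUSUS"
Token 6: literal('V'). Output: "HYUSUSUSV"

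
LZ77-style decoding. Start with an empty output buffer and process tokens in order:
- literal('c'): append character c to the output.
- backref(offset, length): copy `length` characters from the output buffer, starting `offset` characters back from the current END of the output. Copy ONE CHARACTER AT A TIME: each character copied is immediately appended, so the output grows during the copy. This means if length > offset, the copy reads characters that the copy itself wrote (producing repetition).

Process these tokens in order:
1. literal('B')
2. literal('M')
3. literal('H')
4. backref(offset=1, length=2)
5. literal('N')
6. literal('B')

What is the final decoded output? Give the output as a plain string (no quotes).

Answer: BMHHHNB

Derivation:
Token 1: literal('B'). Output: "B"
Token 2: literal('M'). Output: "BM"
Token 3: literal('H'). Output: "BMH"
Token 4: backref(off=1, len=2) (overlapping!). Copied 'HH' from pos 2. Output: "BMHHH"
Token 5: literal('N'). Output: "BMHHHN"
Token 6: literal('B'). Output: "BMHHHNB"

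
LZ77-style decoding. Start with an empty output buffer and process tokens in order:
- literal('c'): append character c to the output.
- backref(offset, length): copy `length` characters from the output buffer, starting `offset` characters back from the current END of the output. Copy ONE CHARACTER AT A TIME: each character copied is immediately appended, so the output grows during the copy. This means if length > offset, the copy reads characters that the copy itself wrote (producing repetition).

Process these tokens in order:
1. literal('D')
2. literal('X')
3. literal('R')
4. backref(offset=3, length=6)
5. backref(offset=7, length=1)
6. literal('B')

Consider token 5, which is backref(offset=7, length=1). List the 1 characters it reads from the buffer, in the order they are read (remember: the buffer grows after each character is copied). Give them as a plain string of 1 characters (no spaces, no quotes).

Token 1: literal('D'). Output: "D"
Token 2: literal('X'). Output: "DX"
Token 3: literal('R'). Output: "DXR"
Token 4: backref(off=3, len=6) (overlapping!). Copied 'DXRDXR' from pos 0. Output: "DXRDXRDXR"
Token 5: backref(off=7, len=1). Buffer before: "DXRDXRDXR" (len 9)
  byte 1: read out[2]='R', append. Buffer now: "DXRDXRDXRR"

Answer: R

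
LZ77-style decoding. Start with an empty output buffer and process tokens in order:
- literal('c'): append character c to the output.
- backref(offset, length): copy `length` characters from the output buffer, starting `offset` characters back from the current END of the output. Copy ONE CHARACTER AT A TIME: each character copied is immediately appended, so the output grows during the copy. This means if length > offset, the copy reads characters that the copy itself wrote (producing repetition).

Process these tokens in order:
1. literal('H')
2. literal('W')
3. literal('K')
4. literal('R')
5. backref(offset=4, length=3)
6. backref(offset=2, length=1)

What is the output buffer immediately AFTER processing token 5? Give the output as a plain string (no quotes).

Token 1: literal('H'). Output: "H"
Token 2: literal('W'). Output: "HW"
Token 3: literal('K'). Output: "HWK"
Token 4: literal('R'). Output: "HWKR"
Token 5: backref(off=4, len=3). Copied 'HWK' from pos 0. Output: "HWKRHWK"

Answer: HWKRHWK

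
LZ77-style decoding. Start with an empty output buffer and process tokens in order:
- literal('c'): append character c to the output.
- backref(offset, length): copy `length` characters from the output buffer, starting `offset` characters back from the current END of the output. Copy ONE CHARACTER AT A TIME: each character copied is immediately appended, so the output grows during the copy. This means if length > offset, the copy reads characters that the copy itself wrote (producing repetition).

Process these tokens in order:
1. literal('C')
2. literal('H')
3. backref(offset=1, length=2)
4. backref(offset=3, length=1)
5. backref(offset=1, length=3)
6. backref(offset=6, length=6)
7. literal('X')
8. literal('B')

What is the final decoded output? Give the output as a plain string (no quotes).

Answer: CHHHHHHHHHHHHHXB

Derivation:
Token 1: literal('C'). Output: "C"
Token 2: literal('H'). Output: "CH"
Token 3: backref(off=1, len=2) (overlapping!). Copied 'HH' from pos 1. Output: "CHHH"
Token 4: backref(off=3, len=1). Copied 'H' from pos 1. Output: "CHHHH"
Token 5: backref(off=1, len=3) (overlapping!). Copied 'HHH' from pos 4. Output: "CHHHHHHH"
Token 6: backref(off=6, len=6). Copied 'HHHHHH' from pos 2. Output: "CHHHHHHHHHHHHH"
Token 7: literal('X'). Output: "CHHHHHHHHHHHHHX"
Token 8: literal('B'). Output: "CHHHHHHHHHHHHHXB"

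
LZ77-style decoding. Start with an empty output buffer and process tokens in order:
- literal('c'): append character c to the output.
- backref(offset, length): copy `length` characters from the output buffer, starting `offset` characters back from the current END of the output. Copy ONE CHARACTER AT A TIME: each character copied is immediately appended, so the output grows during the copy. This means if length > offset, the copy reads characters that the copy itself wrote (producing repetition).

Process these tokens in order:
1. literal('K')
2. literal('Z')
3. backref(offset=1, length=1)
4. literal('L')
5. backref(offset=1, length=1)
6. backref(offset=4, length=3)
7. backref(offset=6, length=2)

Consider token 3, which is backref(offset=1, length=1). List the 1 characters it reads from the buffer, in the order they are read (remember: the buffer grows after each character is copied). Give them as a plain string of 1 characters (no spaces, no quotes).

Token 1: literal('K'). Output: "K"
Token 2: literal('Z'). Output: "KZ"
Token 3: backref(off=1, len=1). Buffer before: "KZ" (len 2)
  byte 1: read out[1]='Z', append. Buffer now: "KZZ"

Answer: Z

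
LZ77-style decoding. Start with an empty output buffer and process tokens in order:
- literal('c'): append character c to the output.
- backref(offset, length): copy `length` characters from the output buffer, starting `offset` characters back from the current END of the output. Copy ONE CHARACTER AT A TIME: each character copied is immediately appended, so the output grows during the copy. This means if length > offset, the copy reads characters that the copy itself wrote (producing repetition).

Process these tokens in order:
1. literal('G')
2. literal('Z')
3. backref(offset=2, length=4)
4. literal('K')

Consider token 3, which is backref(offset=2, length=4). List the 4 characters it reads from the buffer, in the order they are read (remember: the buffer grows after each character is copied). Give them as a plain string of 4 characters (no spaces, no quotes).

Answer: GZGZ

Derivation:
Token 1: literal('G'). Output: "G"
Token 2: literal('Z'). Output: "GZ"
Token 3: backref(off=2, len=4). Buffer before: "GZ" (len 2)
  byte 1: read out[0]='G', append. Buffer now: "GZG"
  byte 2: read out[1]='Z', append. Buffer now: "GZGZ"
  byte 3: read out[2]='G', append. Buffer now: "GZGZG"
  byte 4: read out[3]='Z', append. Buffer now: "GZGZGZ"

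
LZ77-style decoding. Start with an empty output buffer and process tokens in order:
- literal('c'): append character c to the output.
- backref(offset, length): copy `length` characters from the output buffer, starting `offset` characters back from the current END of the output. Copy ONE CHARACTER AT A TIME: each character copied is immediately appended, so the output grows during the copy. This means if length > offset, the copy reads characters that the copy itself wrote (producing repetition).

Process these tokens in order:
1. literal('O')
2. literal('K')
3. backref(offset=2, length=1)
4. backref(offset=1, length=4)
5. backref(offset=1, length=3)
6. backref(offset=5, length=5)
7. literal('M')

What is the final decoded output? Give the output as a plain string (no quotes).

Answer: OKOOOOOOOOOOOOOM

Derivation:
Token 1: literal('O'). Output: "O"
Token 2: literal('K'). Output: "OK"
Token 3: backref(off=2, len=1). Copied 'O' from pos 0. Output: "OKO"
Token 4: backref(off=1, len=4) (overlapping!). Copied 'OOOO' from pos 2. Output: "OKOOOOO"
Token 5: backref(off=1, len=3) (overlapping!). Copied 'OOO' from pos 6. Output: "OKOOOOOOOO"
Token 6: backref(off=5, len=5). Copied 'OOOOO' from pos 5. Output: "OKOOOOOOOOOOOOO"
Token 7: literal('M'). Output: "OKOOOOOOOOOOOOOM"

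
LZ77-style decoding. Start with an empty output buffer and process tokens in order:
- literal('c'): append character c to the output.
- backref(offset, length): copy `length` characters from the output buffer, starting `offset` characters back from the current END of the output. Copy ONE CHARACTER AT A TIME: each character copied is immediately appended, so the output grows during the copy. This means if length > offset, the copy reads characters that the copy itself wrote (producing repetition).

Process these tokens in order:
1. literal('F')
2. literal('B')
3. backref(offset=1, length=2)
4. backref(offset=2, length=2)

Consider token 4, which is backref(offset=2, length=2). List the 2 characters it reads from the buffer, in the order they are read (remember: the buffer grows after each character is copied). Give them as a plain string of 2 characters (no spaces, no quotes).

Answer: BB

Derivation:
Token 1: literal('F'). Output: "F"
Token 2: literal('B'). Output: "FB"
Token 3: backref(off=1, len=2) (overlapping!). Copied 'BB' from pos 1. Output: "FBBB"
Token 4: backref(off=2, len=2). Buffer before: "FBBB" (len 4)
  byte 1: read out[2]='B', append. Buffer now: "FBBBB"
  byte 2: read out[3]='B', append. Buffer now: "FBBBBB"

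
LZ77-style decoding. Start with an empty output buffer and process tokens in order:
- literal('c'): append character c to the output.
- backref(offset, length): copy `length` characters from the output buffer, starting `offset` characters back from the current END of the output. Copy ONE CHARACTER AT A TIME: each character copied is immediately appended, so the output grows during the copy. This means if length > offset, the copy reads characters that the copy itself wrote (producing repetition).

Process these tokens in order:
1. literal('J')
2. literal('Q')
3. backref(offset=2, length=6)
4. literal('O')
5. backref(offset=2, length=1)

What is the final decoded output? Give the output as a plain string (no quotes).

Token 1: literal('J'). Output: "J"
Token 2: literal('Q'). Output: "JQ"
Token 3: backref(off=2, len=6) (overlapping!). Copied 'JQJQJQ' from pos 0. Output: "JQJQJQJQ"
Token 4: literal('O'). Output: "JQJQJQJQO"
Token 5: backref(off=2, len=1). Copied 'Q' from pos 7. Output: "JQJQJQJQOQ"

Answer: JQJQJQJQOQ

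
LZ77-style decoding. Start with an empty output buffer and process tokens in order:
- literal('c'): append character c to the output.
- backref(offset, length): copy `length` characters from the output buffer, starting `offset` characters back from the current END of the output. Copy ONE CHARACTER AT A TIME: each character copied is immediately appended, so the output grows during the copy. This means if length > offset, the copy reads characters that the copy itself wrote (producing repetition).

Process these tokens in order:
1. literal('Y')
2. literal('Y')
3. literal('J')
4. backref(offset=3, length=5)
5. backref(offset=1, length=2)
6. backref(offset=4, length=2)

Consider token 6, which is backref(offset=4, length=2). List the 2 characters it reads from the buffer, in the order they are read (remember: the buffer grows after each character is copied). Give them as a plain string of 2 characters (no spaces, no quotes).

Token 1: literal('Y'). Output: "Y"
Token 2: literal('Y'). Output: "YY"
Token 3: literal('J'). Output: "YYJ"
Token 4: backref(off=3, len=5) (overlapping!). Copied 'YYJYY' from pos 0. Output: "YYJYYJYY"
Token 5: backref(off=1, len=2) (overlapping!). Copied 'YY' from pos 7. Output: "YYJYYJYYYY"
Token 6: backref(off=4, len=2). Buffer before: "YYJYYJYYYY" (len 10)
  byte 1: read out[6]='Y', append. Buffer now: "YYJYYJYYYYY"
  byte 2: read out[7]='Y', append. Buffer now: "YYJYYJYYYYYY"

Answer: YY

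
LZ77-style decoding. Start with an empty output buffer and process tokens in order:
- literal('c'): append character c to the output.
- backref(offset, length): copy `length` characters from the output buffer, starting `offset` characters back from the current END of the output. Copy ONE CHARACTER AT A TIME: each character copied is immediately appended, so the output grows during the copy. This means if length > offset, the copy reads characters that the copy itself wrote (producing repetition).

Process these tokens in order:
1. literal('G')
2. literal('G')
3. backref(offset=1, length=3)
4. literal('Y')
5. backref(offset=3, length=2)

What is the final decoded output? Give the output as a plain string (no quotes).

Token 1: literal('G'). Output: "G"
Token 2: literal('G'). Output: "GG"
Token 3: backref(off=1, len=3) (overlapping!). Copied 'GGG' from pos 1. Output: "GGGGG"
Token 4: literal('Y'). Output: "GGGGGY"
Token 5: backref(off=3, len=2). Copied 'GG' from pos 3. Output: "GGGGGYGG"

Answer: GGGGGYGG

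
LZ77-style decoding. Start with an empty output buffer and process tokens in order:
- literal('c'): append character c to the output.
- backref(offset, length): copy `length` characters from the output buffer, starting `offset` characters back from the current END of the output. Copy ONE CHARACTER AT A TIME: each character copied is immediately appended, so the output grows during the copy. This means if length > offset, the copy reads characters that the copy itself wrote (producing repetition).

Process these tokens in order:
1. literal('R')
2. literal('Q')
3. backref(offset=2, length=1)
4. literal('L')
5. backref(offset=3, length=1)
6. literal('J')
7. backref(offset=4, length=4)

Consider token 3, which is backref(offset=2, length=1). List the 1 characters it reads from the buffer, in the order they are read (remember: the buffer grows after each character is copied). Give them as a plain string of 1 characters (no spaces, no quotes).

Token 1: literal('R'). Output: "R"
Token 2: literal('Q'). Output: "RQ"
Token 3: backref(off=2, len=1). Buffer before: "RQ" (len 2)
  byte 1: read out[0]='R', append. Buffer now: "RQR"

Answer: R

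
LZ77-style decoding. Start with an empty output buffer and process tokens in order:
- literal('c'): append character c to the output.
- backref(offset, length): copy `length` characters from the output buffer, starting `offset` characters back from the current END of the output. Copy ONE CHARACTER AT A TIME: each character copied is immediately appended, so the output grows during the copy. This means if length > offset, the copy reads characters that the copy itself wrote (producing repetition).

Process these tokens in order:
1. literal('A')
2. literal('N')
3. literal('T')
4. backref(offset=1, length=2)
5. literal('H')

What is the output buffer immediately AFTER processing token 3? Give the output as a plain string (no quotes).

Answer: ANT

Derivation:
Token 1: literal('A'). Output: "A"
Token 2: literal('N'). Output: "AN"
Token 3: literal('T'). Output: "ANT"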